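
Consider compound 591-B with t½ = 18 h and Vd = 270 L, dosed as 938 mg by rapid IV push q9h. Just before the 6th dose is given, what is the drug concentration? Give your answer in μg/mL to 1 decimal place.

6.9 μg/mL

f = (1/2)^(τ/t½) = (1/2)^(9/18) ≈ 0.7071.
C₀ = D/Vd = 938/270 ≈ 3.474 μg/mL.
Before the 6th dose, 5 doses have been given. Superposition: Cmin = C₀·(f + f² + … + f^5).
≈ 3.474 × (0.7071 + 0.5000 + 0.3535 + 0.2500 + 0.1768) ≈ 3.474 × 1.9874 ≈ 6.904 μg/mL.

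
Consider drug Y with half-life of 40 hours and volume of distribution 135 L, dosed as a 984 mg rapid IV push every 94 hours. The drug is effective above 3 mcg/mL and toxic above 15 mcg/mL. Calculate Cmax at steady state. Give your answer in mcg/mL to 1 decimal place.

9.1 mcg/mL

τ/t½ = 94/40 ≈ 2.35, so fraction remaining f = (1/2)^(94/40) ≈ 0.1961.
Accumulation ratio R = 1/(1 − f) ≈ 1/0.8039 ≈ 1.2439.
Single-dose peak C₀ = D/Vd = 984/135 ≈ 7.289 mcg/mL.
Steady-state peak Cmax,ss = C₀·R ≈ 7.289 × 1.2439 ≈ 9.067 mcg/mL.
Peak 9.1 mcg/mL vs MTC 15 mcg/mL: below toxic threshold.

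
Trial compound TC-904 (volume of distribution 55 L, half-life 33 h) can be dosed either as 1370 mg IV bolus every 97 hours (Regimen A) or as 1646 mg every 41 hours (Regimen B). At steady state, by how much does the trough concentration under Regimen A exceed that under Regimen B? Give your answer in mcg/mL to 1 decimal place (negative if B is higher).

-18.2 mcg/mL

Regimen A: f = (1/2)^(97/33) ≈ 0.1304; Cmin,ss = (1370/55)·f/(1−f) ≈ 3.735 mcg/mL.
Regimen B: f = (1/2)^(41/33) ≈ 0.4227; Cmin,ss = (1646/55)·f/(1−f) ≈ 21.913 mcg/mL.
Difference ≈ 3.735 − 21.913 ≈ -18.178 mcg/mL.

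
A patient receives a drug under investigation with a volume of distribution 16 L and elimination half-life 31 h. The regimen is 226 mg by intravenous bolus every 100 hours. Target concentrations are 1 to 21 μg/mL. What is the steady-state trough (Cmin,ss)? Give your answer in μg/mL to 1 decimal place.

Over one 100-h interval, 100/31 ≈ 3.2258 half-lives elapse, leaving f ≈ 0.1069 of each dose.
At steady state, accumulation factor R = 1/(1 − e^(−kτ)) ≈ 1.1197.
Single-dose peak C₀ = D/Vd = 226/16 ≈ 14.125 μg/mL.
Cmax,ss = C₀/(1 − f) ≈ 14.125/0.8931 ≈ 15.816 μg/mL.
Steady-state trough Cmin,ss = Cmax,ss·f ≈ 15.816 × 0.1069 ≈ 1.691 μg/mL.
Trough 1.7 μg/mL vs MEC 1 μg/mL: adequate.

1.7 μg/mL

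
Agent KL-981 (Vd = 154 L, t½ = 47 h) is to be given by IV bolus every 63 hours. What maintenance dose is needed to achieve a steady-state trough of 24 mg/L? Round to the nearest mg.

τ/t½ = 63/47 ≈ 1.3404, so f = (1/2)^(63/47) ≈ 0.394904.
Cmin,ss = (D/Vd)·f/(1−f), so D = Cmin,ss·Vd·(1−f)/f.
D = 24 × 154 × (1−f)/f ≈ 24 × 154 × 1.53226 ≈ 5663.23 mg.

5663 mg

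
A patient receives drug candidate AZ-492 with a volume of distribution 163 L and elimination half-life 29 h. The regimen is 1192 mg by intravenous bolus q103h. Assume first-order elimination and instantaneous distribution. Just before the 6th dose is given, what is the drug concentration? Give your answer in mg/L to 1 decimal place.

0.7 mg/L

f = (1/2)^(τ/t½) = (1/2)^(103/29) ≈ 0.0853.
C₀ = D/Vd = 1192/163 ≈ 7.313 mg/L.
Before the 6th dose, 5 doses have been given. Superposition: Cmin = C₀·(f + f² + … + f^5).
≈ 7.313 × (0.0853 + 0.0073 + 0.0006 + 0.0001 + 0.0000) ≈ 7.313 × 0.0933 ≈ 0.682 mg/L.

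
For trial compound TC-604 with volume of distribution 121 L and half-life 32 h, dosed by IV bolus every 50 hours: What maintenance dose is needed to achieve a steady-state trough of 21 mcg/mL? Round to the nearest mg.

4964 mg

τ/t½ = 50/32 ≈ 1.5625, so f = (1/2)^(50/32) ≈ 0.338564.
Cmin,ss = (D/Vd)·f/(1−f), so D = Cmin,ss·Vd·(1−f)/f.
D = 21 × 121 × (1−f)/f ≈ 21 × 121 × 1.95365 ≈ 4964.22 mg.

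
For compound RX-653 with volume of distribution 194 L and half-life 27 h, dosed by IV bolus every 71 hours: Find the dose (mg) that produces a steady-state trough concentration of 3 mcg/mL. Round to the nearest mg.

τ/t½ = 71/27 ≈ 2.6296, so f = (1/2)^(71/27) ≈ 0.161586.
Cmin,ss = (D/Vd)·f/(1−f), so D = Cmin,ss·Vd·(1−f)/f.
D = 3 × 194 × (1−f)/f ≈ 3 × 194 × 5.18865 ≈ 3019.79 mg.

3020 mg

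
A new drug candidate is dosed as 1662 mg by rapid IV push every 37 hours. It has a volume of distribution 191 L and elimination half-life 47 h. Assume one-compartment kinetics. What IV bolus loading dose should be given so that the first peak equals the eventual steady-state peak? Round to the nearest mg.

3952 mg

f = (1/2)^(37/47) ≈ 0.579454; accumulation ratio R = 1/(1−f) ≈ 2.37786.
Loading dose to hit Cmax,ss on first dose: D_load = D_maint·R ≈ 1662 × 2.37786 ≈ 3952.00 mg.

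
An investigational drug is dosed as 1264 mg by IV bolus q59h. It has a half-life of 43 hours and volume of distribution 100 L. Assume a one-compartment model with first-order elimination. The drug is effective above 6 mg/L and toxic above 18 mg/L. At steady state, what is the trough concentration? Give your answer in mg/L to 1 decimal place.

k = ln2/t½ = ln2/43 ≈ 0.016120 h⁻¹; fraction remaining f = e^(−kτ) = e^(−0.016120×59) ≈ 0.3863.
Single-dose peak C₀ = D/Vd = 1264/100 ≈ 12.640 mg/L.
Steady-state trough Cmin,ss = C₀·f/(1−f) ≈ 12.640 × 0.3863/0.6137 ≈ 7.956 mg/L.
Trough 8.0 mg/L vs MEC 6 mg/L: adequate.

8.0 mg/L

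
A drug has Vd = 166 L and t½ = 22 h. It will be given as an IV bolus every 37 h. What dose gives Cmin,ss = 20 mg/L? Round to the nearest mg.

7332 mg

τ/t½ = 37/22 ≈ 1.6818, so f = (1/2)^(37/22) ≈ 0.311690.
Cmin,ss = (D/Vd)·f/(1−f), so D = Cmin,ss·Vd·(1−f)/f.
D = 20 × 166 × (1−f)/f ≈ 20 × 166 × 2.20832 ≈ 7331.62 mg.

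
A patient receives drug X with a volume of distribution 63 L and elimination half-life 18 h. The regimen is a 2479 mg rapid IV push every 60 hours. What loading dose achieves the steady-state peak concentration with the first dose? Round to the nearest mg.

2752 mg

f = (1/2)^(60/18) ≈ 0.099213; accumulation ratio R = 1/(1−f) ≈ 1.11014.
Loading dose to hit Cmax,ss on first dose: D_load = D_maint·R ≈ 2479 × 1.11014 ≈ 2752.04 mg.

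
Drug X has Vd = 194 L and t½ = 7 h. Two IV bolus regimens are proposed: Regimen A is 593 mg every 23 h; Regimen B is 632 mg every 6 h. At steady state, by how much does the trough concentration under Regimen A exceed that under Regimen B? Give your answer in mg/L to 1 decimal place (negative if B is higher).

Regimen A: f = (1/2)^(23/7) ≈ 0.1025; Cmin,ss = (593/194)·f/(1−f) ≈ 0.349 mg/L.
Regimen B: f = (1/2)^(6/7) ≈ 0.5520; Cmin,ss = (632/194)·f/(1−f) ≈ 4.014 mg/L.
Difference ≈ 0.349 − 4.014 ≈ -3.665 mg/L.

-3.7 mg/L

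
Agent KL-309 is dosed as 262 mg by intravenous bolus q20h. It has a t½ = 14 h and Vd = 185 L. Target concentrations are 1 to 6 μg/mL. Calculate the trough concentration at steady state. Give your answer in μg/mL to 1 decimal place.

0.8 μg/mL

k = ln2/t½ = ln2/14 ≈ 0.049511 h⁻¹; fraction remaining f = e^(−kτ) = e^(−0.049511×20) ≈ 0.3715.
Each bolus raises the concentration by D/Vd = 262/185 ≈ 1.416 μg/mL.
Steady-state trough Cmin,ss = C₀·f/(1−f) ≈ 1.416 × 0.3715/0.6285 ≈ 0.837 μg/mL.
Trough 0.8 μg/mL vs MEC 1 μg/mL: subtherapeutic.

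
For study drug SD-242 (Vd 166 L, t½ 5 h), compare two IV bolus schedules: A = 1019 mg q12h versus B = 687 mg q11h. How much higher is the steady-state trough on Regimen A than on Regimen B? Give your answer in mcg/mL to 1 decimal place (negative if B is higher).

Regimen A: f = (1/2)^(12/5) ≈ 0.1895; Cmin,ss = (1019/166)·f/(1−f) ≈ 1.435 mcg/mL.
Regimen B: f = (1/2)^(11/5) ≈ 0.2176; Cmin,ss = (687/166)·f/(1−f) ≈ 1.151 mcg/mL.
Difference ≈ 1.435 − 1.151 ≈ 0.284 mcg/mL.

0.3 mcg/mL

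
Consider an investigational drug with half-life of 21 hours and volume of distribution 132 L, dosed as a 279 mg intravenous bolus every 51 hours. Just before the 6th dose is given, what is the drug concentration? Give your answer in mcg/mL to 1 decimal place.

f = (1/2)^(τ/t½) = (1/2)^(51/21) ≈ 0.1857.
C₀ = D/Vd = 279/132 ≈ 2.114 mcg/mL.
Before the 6th dose, 5 doses have been given. Superposition: Cmin = C₀·(f + f² + … + f^5).
≈ 2.114 × (0.1857 + 0.0345 + 0.0064 + 0.0012 + 0.0002) ≈ 2.114 × 0.2280 ≈ 0.482 mcg/mL.

0.5 mcg/mL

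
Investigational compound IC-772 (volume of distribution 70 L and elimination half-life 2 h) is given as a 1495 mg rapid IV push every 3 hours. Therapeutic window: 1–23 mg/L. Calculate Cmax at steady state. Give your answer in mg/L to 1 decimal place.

Over one 3-h interval, 3/2 ≈ 1.5 half-lives elapse, leaving f ≈ 0.3536 of each dose.
At steady state, accumulation factor R = 1/(1 − e^(−kτ)) ≈ 1.5470.
Single-dose peak C₀ = D/Vd = 1495/70 ≈ 21.357 mg/L.
Cmax,ss = C₀/(1 − f) ≈ 21.357/0.6464 ≈ 33.040 mg/L.
Peak 33.0 mg/L vs MTC 23 mg/L: exceeds toxic threshold.

33.0 mg/L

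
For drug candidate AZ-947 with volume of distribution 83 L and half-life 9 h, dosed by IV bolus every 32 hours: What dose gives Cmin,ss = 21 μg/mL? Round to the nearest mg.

τ/t½ = 32/9 ≈ 3.5556, so f = (1/2)^(32/9) ≈ 0.085049.
Cmin,ss = (D/Vd)·f/(1−f), so D = Cmin,ss·Vd·(1−f)/f.
D = 21 × 83 × (1−f)/f ≈ 21 × 83 × 10.75793 ≈ 18751.07 mg.

18751 mg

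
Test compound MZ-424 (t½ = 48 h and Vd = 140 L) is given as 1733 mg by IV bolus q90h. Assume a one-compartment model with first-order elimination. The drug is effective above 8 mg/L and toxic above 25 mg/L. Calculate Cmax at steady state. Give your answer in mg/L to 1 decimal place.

17.0 mg/L

Over one 90-h interval, 90/48 ≈ 1.875 half-lives elapse, leaving f ≈ 0.2726 of each dose.
At steady state, accumulation factor R = 1/(1 − e^(−kτ)) ≈ 1.3748.
Single-dose peak C₀ = D/Vd = 1733/140 ≈ 12.379 mg/L.
Cmax,ss = C₀/(1 − f) ≈ 12.379/0.7274 ≈ 17.018 mg/L.
Peak 17.0 mg/L vs MTC 25 mg/L: below toxic threshold.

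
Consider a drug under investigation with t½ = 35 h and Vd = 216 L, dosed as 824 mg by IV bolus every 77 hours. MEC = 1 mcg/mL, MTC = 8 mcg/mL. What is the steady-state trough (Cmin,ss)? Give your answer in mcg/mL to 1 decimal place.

1.1 mcg/mL

k = ln2/t½ = ln2/35 ≈ 0.019804 h⁻¹; fraction remaining f = e^(−kτ) = e^(−0.019804×77) ≈ 0.2176.
Each bolus raises the concentration by D/Vd = 824/216 ≈ 3.815 mcg/mL.
Steady-state trough Cmin,ss = C₀·f/(1−f) ≈ 3.815 × 0.2176/0.7824 ≈ 1.061 mcg/mL.
Trough 1.1 mcg/mL vs MEC 1 mcg/mL: adequate.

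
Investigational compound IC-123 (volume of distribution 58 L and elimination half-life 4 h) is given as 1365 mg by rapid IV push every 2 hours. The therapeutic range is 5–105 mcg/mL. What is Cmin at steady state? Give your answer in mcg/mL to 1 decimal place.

τ/t½ = 2/4 ≈ 0.5, so fraction remaining f = (1/2)^(2/4) ≈ 0.7071.
Accumulation ratio R = 1/(1 − f) ≈ 1/0.2929 ≈ 3.4141.
Each bolus raises the concentration by D/Vd = 1365/58 ≈ 23.534 mcg/mL.
Cmax,ss = C₀/(1 − f) ≈ 23.534/0.2929 ≈ 80.348 mcg/mL.
Steady-state trough Cmin,ss = Cmax,ss·f ≈ 80.348 × 0.7071 ≈ 56.814 mcg/mL.
Trough 56.8 mcg/mL vs MEC 5 mcg/mL: adequate.

56.8 mcg/mL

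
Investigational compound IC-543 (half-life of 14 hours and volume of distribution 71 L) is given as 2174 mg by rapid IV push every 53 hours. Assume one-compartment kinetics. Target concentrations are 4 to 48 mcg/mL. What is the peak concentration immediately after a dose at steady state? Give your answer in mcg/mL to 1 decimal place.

τ/t½ = 53/14 ≈ 3.7857, so fraction remaining f = (1/2)^(53/14) ≈ 0.0725.
At steady state, accumulation factor R = 1/(1 − e^(−kτ)) ≈ 1.0782.
Each bolus raises the concentration by D/Vd = 2174/71 ≈ 30.620 mcg/mL.
Steady-state peak Cmax,ss = C₀·R ≈ 30.620 × 1.0782 ≈ 33.014 mcg/mL.
Peak 33.0 mcg/mL vs MTC 48 mcg/mL: below toxic threshold.

33.0 mcg/mL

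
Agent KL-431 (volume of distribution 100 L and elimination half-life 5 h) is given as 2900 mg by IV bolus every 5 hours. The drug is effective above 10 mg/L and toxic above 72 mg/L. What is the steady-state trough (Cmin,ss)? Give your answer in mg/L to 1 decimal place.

τ = 5 h = 1 half-life, so f = (1/2)^1 = 0.5.
At steady state, R = 1/(1 − 0.5) = 2/1.
Single-dose peak C₀ = D/Vd = 2900/100 = 29 mg/L.
Steady-state peak Cmax,ss = C₀·R = 29 × 2/1 ≈ 58.000 mg/L.
Steady-state trough Cmin,ss = Cmax,ss·f ≈ 58.000 × 0.5 ≈ 29.000 mg/L.
Trough 29.0 mg/L vs MEC 10 mg/L: adequate.

29.0 mg/L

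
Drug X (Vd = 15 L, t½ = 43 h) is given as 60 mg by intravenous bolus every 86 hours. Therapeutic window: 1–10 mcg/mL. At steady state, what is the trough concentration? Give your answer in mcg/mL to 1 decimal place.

The dosing interval is 2 half-lives, so f = 2^(−2) = 0.25.
Accumulation ratio R = 1/(1 − f) = 1/0.75 = 4/3.
Single-dose peak C₀ = D/Vd = 60/15 = 4 mcg/mL.
Steady-state peak Cmax,ss = C₀·R = 4 × 4/3 ≈ 5.333 mcg/mL.
Steady-state trough Cmin,ss = Cmax,ss·f ≈ 5.333 × 0.25 ≈ 1.333 mcg/mL.
Trough 1.3 mcg/mL vs MEC 1 mcg/mL: adequate.

1.3 mcg/mL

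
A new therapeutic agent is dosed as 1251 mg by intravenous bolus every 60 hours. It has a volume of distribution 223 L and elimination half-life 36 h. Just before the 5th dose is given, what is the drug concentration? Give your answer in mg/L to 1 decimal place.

2.6 mg/L

f = (1/2)^(τ/t½) = (1/2)^(60/36) ≈ 0.3150.
C₀ = D/Vd = 1251/223 ≈ 5.610 mg/L.
Before the 5th dose, 4 doses have been given. Superposition: Cmin = C₀·(f + f² + … + f^4).
≈ 5.610 × (0.3150 + 0.0992 + 0.0313 + 0.0098) ≈ 5.610 × 0.4553 ≈ 2.554 mg/L.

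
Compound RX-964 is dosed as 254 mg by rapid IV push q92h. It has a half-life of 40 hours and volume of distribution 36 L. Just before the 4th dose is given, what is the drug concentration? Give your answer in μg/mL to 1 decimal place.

f = (1/2)^(τ/t½) = (1/2)^(92/40) ≈ 0.2031.
C₀ = D/Vd = 254/36 ≈ 7.056 μg/mL.
Before the 4th dose, 3 doses have been given. Superposition: Cmin = C₀·(f + f² + … + f^3).
≈ 7.056 × (0.2031 + 0.0412 + 0.0084) ≈ 7.056 × 0.2527 ≈ 1.783 μg/mL.

1.8 μg/mL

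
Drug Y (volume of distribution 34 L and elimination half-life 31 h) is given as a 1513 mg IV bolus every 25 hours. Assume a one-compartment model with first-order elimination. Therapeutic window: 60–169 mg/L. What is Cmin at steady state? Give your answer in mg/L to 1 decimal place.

59.4 mg/L

k = ln2/t½ = ln2/31 ≈ 0.022360 h⁻¹; fraction remaining f = e^(−kτ) = e^(−0.022360×25) ≈ 0.5718.
Single-dose peak C₀ = D/Vd = 1513/34 ≈ 44.500 mg/L.
Steady-state trough Cmin,ss = C₀·f/(1−f) ≈ 44.500 × 0.5718/0.4282 ≈ 59.423 mg/L.
Trough 59.4 mg/L vs MEC 60 mg/L: subtherapeutic.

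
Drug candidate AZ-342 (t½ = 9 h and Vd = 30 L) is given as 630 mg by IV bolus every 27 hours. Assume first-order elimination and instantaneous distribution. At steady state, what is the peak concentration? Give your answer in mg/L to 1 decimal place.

The dosing interval is 3 half-lives, so f = 2^(−3) = 0.125.
Accumulation ratio R = 1/(1 − f) = 1/0.875 = 8/7.
Single-dose peak C₀ = D/Vd = 630/30 = 21 mg/L.
Steady-state peak Cmax,ss = C₀·R = 21 × 8/7 ≈ 24.000 mg/L.

24.0 mg/L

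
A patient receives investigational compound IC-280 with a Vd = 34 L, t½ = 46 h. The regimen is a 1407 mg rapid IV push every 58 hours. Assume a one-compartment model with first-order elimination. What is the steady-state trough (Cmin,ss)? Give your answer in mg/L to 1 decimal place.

Over one 58-h interval, 58/46 ≈ 1.2609 half-lives elapse, leaving f ≈ 0.4173 of each dose.
Single-dose peak C₀ = D/Vd = 1407/34 ≈ 41.382 mg/L.
Steady-state trough Cmin,ss = C₀·f/(1−f) ≈ 41.382 × 0.4173/0.5827 ≈ 29.636 mg/L.

29.6 mg/L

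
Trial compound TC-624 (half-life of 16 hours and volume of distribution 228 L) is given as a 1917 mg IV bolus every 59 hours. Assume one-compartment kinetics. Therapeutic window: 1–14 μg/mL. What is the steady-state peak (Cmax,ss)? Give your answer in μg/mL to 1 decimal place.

k = ln2/t½ = ln2/16 ≈ 0.043322 h⁻¹; fraction remaining f = e^(−kτ) = e^(−0.043322×59) ≈ 0.0776.
At steady state, accumulation factor R = 1/(1 − e^(−kτ)) ≈ 1.0841.
Each bolus raises the concentration by D/Vd = 1917/228 ≈ 8.408 μg/mL.
Steady-state peak Cmax,ss = C₀·R ≈ 8.408 × 1.0841 ≈ 9.115 μg/mL.
Peak 9.1 μg/mL vs MTC 14 μg/mL: below toxic threshold.

9.1 μg/mL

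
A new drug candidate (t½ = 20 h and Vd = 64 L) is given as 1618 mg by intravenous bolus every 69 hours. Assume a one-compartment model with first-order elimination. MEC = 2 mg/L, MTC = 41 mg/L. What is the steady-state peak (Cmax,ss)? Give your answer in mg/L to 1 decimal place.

27.8 mg/L

τ/t½ = 69/20 ≈ 3.45, so fraction remaining f = (1/2)^(69/20) ≈ 0.0915.
At steady state, accumulation factor R = 1/(1 − e^(−kτ)) ≈ 1.1007.
Each bolus raises the concentration by D/Vd = 1618/64 ≈ 25.281 mg/L.
Cmax,ss = C₀/(1 − f) ≈ 25.281/0.9085 ≈ 27.827 mg/L.
Peak 27.8 mg/L vs MTC 41 mg/L: below toxic threshold.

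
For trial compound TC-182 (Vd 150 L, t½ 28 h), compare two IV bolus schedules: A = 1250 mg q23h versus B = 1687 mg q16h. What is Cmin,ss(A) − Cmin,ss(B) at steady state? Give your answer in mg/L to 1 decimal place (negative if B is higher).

-12.3 mg/L

Regimen A: f = (1/2)^(23/28) ≈ 0.5659; Cmin,ss = (1250/150)·f/(1−f) ≈ 10.863 mg/L.
Regimen B: f = (1/2)^(16/28) ≈ 0.6730; Cmin,ss = (1687/150)·f/(1−f) ≈ 23.147 mg/L.
Difference ≈ 10.863 − 23.147 ≈ -12.284 mg/L.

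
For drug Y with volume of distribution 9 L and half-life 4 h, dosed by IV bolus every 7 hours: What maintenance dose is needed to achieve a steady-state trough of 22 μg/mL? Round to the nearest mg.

468 mg

τ/t½ = 7/4 ≈ 1.75, so f = (1/2)^(7/4) ≈ 0.297302.
Cmin,ss = (D/Vd)·f/(1−f), so D = Cmin,ss·Vd·(1−f)/f.
D = 22 × 9 × (1−f)/f ≈ 22 × 9 × 2.36358 ≈ 467.99 mg.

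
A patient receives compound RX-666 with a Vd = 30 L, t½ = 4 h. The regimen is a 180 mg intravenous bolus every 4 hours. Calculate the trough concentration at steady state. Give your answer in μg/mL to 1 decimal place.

6.0 μg/mL

τ = 4 h = 1 half-life, so f = (1/2)^1 = 0.5.
At steady state, R = 1/(1 − 0.5) = 2/1.
Single-dose peak C₀ = D/Vd = 180/30 = 6 μg/mL.
Steady-state peak Cmax,ss = C₀·R = 6 × 2/1 ≈ 12.000 μg/mL.
Steady-state trough Cmin,ss = Cmax,ss·f ≈ 12.000 × 0.5 ≈ 6.000 μg/mL.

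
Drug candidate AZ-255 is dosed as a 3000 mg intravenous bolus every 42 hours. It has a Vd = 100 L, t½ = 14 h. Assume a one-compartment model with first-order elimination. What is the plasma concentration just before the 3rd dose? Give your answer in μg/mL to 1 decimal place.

f = (1/2)^(τ/t½) = (1/2)^(42/14) ≈ 0.1250.
C₀ = D/Vd = 3000/100 ≈ 30.000 μg/mL.
Before the 3rd dose, 2 doses have been given. Superposition: Cmin = C₀·(f + f²).
≈ 30.000 × (0.1250 + 0.0156) ≈ 30.000 × 0.1406 ≈ 4.218 μg/mL.

4.2 μg/mL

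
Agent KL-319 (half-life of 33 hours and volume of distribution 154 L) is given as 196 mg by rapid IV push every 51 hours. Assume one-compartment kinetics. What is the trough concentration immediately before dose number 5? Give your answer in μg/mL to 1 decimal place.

f = (1/2)^(τ/t½) = (1/2)^(51/33) ≈ 0.3426.
C₀ = D/Vd = 196/154 ≈ 1.273 μg/mL.
Before the 5th dose, 4 doses have been given. Superposition: Cmin = C₀·(f + f² + … + f^4).
≈ 1.273 × (0.3426 + 0.1174 + 0.0402 + 0.0138) ≈ 1.273 × 0.5140 ≈ 0.654 μg/mL.

0.7 μg/mL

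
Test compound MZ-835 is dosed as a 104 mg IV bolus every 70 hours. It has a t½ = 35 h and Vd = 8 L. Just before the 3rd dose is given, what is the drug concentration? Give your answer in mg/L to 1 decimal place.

f = (1/2)^(τ/t½) = (1/2)^(70/35) ≈ 0.2500.
C₀ = D/Vd = 104/8 ≈ 13.000 mg/L.
Before the 3rd dose, 2 doses have been given. Superposition: Cmin = C₀·(f + f²).
≈ 13.000 × (0.2500 + 0.0625) ≈ 13.000 × 0.3125 ≈ 4.062 mg/L.

4.1 mg/L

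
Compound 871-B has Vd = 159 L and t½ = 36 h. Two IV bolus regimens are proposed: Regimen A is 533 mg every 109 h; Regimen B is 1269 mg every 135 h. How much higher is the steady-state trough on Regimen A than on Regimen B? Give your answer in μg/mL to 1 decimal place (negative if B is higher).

-0.2 μg/mL

Regimen A: f = (1/2)^(109/36) ≈ 0.1226; Cmin,ss = (533/159)·f/(1−f) ≈ 0.468 μg/mL.
Regimen B: f = (1/2)^(135/36) ≈ 0.0743; Cmin,ss = (1269/159)·f/(1−f) ≈ 0.641 μg/mL.
Difference ≈ 0.468 − 0.641 ≈ -0.173 μg/mL.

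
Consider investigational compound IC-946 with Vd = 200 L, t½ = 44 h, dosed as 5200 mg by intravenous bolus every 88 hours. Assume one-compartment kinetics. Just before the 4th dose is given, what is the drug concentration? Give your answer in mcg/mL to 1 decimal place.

f = (1/2)^(τ/t½) = (1/2)^(88/44) ≈ 0.2500.
C₀ = D/Vd = 5200/200 ≈ 26.000 mcg/mL.
Before the 4th dose, 3 doses have been given. Superposition: Cmin = C₀·(f + f² + … + f^3).
≈ 26.000 × (0.2500 + 0.0625 + 0.0156) ≈ 26.000 × 0.3281 ≈ 8.531 mcg/mL.

8.5 mcg/mL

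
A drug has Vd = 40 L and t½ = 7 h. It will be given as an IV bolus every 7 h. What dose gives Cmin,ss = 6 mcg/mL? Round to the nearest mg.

τ/t½ = 7/7 ≈ 1, so f = (1/2)^(7/7) ≈ 0.500000.
Cmin,ss = (D/Vd)·f/(1−f), so D = Cmin,ss·Vd·(1−f)/f.
D = 6 × 40 × (1−f)/f ≈ 6 × 40 × 1.00000 ≈ 240.00 mg.

240 mg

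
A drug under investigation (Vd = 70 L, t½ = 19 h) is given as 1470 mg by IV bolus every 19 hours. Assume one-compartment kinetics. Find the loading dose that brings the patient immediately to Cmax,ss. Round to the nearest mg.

f = (1/2)^(19/19) ≈ 0.500000; accumulation ratio R = 1/(1−f) ≈ 2.00000.
Loading dose to hit Cmax,ss on first dose: D_load = D_maint·R ≈ 1470 × 2.00000 ≈ 2940.00 mg.

2940 mg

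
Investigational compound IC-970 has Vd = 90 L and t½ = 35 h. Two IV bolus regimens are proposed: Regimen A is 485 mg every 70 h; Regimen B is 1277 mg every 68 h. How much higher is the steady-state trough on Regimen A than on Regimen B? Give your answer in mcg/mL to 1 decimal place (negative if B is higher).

-3.2 mcg/mL

Regimen A: f = (1/2)^(70/35) ≈ 0.2500; Cmin,ss = (485/90)·f/(1−f) ≈ 1.796 mcg/mL.
Regimen B: f = (1/2)^(68/35) ≈ 0.2601; Cmin,ss = (1277/90)·f/(1−f) ≈ 4.988 mcg/mL.
Difference ≈ 1.796 − 4.988 ≈ -3.192 mcg/mL.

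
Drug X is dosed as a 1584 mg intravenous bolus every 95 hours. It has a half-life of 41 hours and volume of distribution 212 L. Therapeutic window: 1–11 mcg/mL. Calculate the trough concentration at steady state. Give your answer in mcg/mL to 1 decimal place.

k = ln2/t½ = ln2/41 ≈ 0.016906 h⁻¹; fraction remaining f = e^(−kτ) = e^(−0.016906×95) ≈ 0.2007.
Accumulation ratio R = 1/(1 − f) ≈ 1/0.7993 ≈ 1.2511.
Single-dose peak C₀ = D/Vd = 1584/212 ≈ 7.472 mcg/mL.
Steady-state peak Cmax,ss = C₀·R ≈ 7.472 × 1.2511 ≈ 9.348 mcg/mL.
Steady-state trough Cmin,ss = Cmax,ss·f ≈ 9.348 × 0.2007 ≈ 1.876 mcg/mL.
Trough 1.9 mcg/mL vs MEC 1 mcg/mL: adequate.

1.9 mcg/mL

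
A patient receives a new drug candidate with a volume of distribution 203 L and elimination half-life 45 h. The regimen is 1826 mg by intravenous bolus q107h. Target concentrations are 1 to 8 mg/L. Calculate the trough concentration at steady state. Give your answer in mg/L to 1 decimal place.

2.1 mg/L

k = ln2/t½ = ln2/45 ≈ 0.015403 h⁻¹; fraction remaining f = e^(−kτ) = e^(−0.015403×107) ≈ 0.1924.
At steady state, accumulation factor R = 1/(1 − e^(−kτ)) ≈ 1.2382.
Single-dose peak C₀ = D/Vd = 1826/203 ≈ 8.995 mg/L.
Cmax,ss = C₀/(1 − f) ≈ 8.995/0.8076 ≈ 11.138 mg/L.
Steady-state trough Cmin,ss = Cmax,ss·f ≈ 11.138 × 0.1924 ≈ 2.143 mg/L.
Trough 2.1 mg/L vs MEC 1 mg/L: adequate.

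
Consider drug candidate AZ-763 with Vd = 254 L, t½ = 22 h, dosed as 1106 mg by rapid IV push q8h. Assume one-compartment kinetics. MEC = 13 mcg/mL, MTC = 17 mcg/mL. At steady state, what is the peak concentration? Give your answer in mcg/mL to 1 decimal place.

τ/t½ = 8/22 ≈ 0.36364, so fraction remaining f = (1/2)^(8/22) ≈ 0.7772.
Accumulation ratio R = 1/(1 − f) ≈ 1/0.2228 ≈ 4.4883.
Each bolus raises the concentration by D/Vd = 1106/254 ≈ 4.354 mcg/mL.
Cmax,ss = C₀/(1 − f) ≈ 4.354/0.2228 ≈ 19.542 mcg/mL.
Peak 19.5 mcg/mL vs MTC 17 mcg/mL: exceeds toxic threshold.

19.5 mcg/mL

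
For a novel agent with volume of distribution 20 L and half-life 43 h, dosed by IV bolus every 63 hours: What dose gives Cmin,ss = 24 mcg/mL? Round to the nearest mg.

845 mg

τ/t½ = 63/43 ≈ 1.4651, so f = (1/2)^(63/43) ≈ 0.362206.
Cmin,ss = (D/Vd)·f/(1−f), so D = Cmin,ss·Vd·(1−f)/f.
D = 24 × 20 × (1−f)/f ≈ 24 × 20 × 1.76086 ≈ 845.21 mg.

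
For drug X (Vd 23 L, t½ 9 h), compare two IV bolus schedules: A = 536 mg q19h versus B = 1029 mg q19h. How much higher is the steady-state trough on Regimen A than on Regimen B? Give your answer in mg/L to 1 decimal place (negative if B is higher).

-6.5 mg/L

Regimen A: f = (1/2)^(19/9) ≈ 0.2315; Cmin,ss = (536/23)·f/(1−f) ≈ 7.020 mg/L.
Regimen B: f = (1/2)^(19/9) ≈ 0.2315; Cmin,ss = (1029/23)·f/(1−f) ≈ 13.477 mg/L.
Difference ≈ 7.020 − 13.477 ≈ -6.457 mg/L.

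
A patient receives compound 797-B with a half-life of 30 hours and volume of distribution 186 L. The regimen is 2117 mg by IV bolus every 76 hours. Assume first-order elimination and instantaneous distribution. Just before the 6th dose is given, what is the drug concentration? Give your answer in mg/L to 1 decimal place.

f = (1/2)^(τ/t½) = (1/2)^(76/30) ≈ 0.1727.
C₀ = D/Vd = 2117/186 ≈ 11.382 mg/L.
Before the 6th dose, 5 doses have been given. Superposition: Cmin = C₀·(f + f² + … + f^5).
≈ 11.382 × (0.1727 + 0.0298 + 0.0052 + 0.0009 + 0.0002) ≈ 11.382 × 0.2088 ≈ 2.377 mg/L.

2.4 mg/L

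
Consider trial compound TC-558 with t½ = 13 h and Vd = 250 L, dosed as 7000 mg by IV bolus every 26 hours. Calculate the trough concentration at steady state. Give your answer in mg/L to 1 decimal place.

τ = 26 h = 2 half-lives, so f = (1/2)^2 = 0.25.
Accumulation ratio R = 1/(1 − f) = 1/0.75 = 4/3.
Single-dose peak C₀ = D/Vd = 7000/250 = 28 mg/L.
Steady-state peak Cmax,ss = C₀·R = 28 × 4/3 ≈ 37.333 mg/L.
Steady-state trough Cmin,ss = Cmax,ss·f ≈ 37.333 × 0.25 ≈ 9.333 mg/L.

9.3 mg/L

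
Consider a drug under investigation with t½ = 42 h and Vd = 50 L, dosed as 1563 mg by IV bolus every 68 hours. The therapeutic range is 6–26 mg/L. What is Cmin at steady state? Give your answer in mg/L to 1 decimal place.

15.1 mg/L

Over one 68-h interval, 68/42 ≈ 1.619 half-lives elapse, leaving f ≈ 0.3256 of each dose.
Each bolus raises the concentration by D/Vd = 1563/50 ≈ 31.260 mg/L.
Steady-state trough Cmin,ss = C₀·f/(1−f) ≈ 31.260 × 0.3256/0.6744 ≈ 15.092 mg/L.
Trough 15.1 mg/L vs MEC 6 mg/L: adequate.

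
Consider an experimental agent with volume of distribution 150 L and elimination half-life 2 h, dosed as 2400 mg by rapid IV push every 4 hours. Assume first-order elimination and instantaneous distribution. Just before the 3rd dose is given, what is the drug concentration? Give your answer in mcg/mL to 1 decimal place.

f = (1/2)^(τ/t½) = (1/2)^(4/2) ≈ 0.2500.
C₀ = D/Vd = 2400/150 ≈ 16.000 mcg/mL.
Before the 3rd dose, 2 doses have been given. Superposition: Cmin = C₀·(f + f²).
≈ 16.000 × (0.2500 + 0.0625) ≈ 16.000 × 0.3125 ≈ 5.000 mcg/mL.

5.0 mcg/mL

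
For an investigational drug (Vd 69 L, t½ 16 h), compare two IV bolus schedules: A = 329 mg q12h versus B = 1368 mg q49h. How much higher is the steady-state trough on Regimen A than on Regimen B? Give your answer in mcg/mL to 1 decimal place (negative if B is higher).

4.3 mcg/mL

Regimen A: f = (1/2)^(12/16) ≈ 0.5946; Cmin,ss = (329/69)·f/(1−f) ≈ 6.993 mcg/mL.
Regimen B: f = (1/2)^(49/16) ≈ 0.1197; Cmin,ss = (1368/69)·f/(1−f) ≈ 2.696 mcg/mL.
Difference ≈ 6.993 − 2.696 ≈ 4.297 mcg/mL.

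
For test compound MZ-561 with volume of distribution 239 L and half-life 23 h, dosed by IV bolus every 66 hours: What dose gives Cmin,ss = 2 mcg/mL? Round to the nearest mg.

τ/t½ = 66/23 ≈ 2.8696, so f = (1/2)^(66/23) ≈ 0.136828.
Cmin,ss = (D/Vd)·f/(1−f), so D = Cmin,ss·Vd·(1−f)/f.
D = 2 × 239 × (1−f)/f ≈ 2 × 239 × 6.30845 ≈ 3015.44 mg.

3015 mg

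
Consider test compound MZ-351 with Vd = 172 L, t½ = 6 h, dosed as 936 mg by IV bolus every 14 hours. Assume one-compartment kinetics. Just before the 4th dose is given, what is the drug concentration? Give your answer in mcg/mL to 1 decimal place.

f = (1/2)^(τ/t½) = (1/2)^(14/6) ≈ 0.1984.
C₀ = D/Vd = 936/172 ≈ 5.442 mcg/mL.
Before the 4th dose, 3 doses have been given. Superposition: Cmin = C₀·(f + f² + … + f^3).
≈ 5.442 × (0.1984 + 0.0394 + 0.0078) ≈ 5.442 × 0.2456 ≈ 1.337 mcg/mL.

1.3 mcg/mL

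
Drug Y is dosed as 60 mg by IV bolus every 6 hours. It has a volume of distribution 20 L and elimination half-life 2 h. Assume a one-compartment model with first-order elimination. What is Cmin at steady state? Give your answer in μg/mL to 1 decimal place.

τ = 6 h = 3 half-lives, so f = (1/2)^3 = 0.125.
At steady state, R = 1/(1 − 0.125) = 8/7.
Single-dose peak C₀ = D/Vd = 60/20 = 3 μg/mL.
Steady-state peak Cmax,ss = C₀·R = 3 × 8/7 ≈ 3.429 μg/mL.
Steady-state trough Cmin,ss = Cmax,ss·f ≈ 3.429 × 0.125 ≈ 0.429 μg/mL.

0.4 μg/mL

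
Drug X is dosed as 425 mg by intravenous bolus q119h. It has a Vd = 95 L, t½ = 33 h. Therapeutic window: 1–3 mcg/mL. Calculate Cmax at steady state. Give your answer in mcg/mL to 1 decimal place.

Over one 119-h interval, 119/33 ≈ 3.6061 half-lives elapse, leaving f ≈ 0.0821 of each dose.
Accumulation ratio R = 1/(1 − f) ≈ 1/0.9179 ≈ 1.0894.
Single-dose peak C₀ = D/Vd = 425/95 ≈ 4.474 mcg/mL.
Steady-state peak Cmax,ss = C₀·R ≈ 4.474 × 1.0894 ≈ 4.874 mcg/mL.
Peak 4.9 mcg/mL vs MTC 3 mcg/mL: exceeds toxic threshold.

4.9 mcg/mL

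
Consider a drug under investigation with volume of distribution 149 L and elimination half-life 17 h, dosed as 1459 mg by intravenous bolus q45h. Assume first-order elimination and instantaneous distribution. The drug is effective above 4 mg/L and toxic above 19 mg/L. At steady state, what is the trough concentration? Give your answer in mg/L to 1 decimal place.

1.9 mg/L

Over one 45-h interval, 45/17 ≈ 2.6471 half-lives elapse, leaving f ≈ 0.1596 of each dose.
Single-dose peak C₀ = D/Vd = 1459/149 ≈ 9.792 mg/L.
Steady-state trough Cmin,ss = C₀·f/(1−f) ≈ 9.792 × 0.1596/0.8404 ≈ 1.860 mg/L.
Trough 1.9 mg/L vs MEC 4 mg/L: subtherapeutic.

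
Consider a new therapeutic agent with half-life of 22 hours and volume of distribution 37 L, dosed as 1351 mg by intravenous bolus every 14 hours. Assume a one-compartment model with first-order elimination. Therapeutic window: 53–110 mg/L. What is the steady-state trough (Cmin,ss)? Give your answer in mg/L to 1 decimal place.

τ/t½ = 14/22 ≈ 0.63636, so fraction remaining f = (1/2)^(14/22) ≈ 0.6433.
Each bolus raises the concentration by D/Vd = 1351/37 ≈ 36.514 mg/L.
Steady-state trough Cmin,ss = C₀·f/(1−f) ≈ 36.514 × 0.6433/0.3567 ≈ 65.852 mg/L.
Trough 65.9 mg/L vs MEC 53 mg/L: adequate.

65.9 mg/L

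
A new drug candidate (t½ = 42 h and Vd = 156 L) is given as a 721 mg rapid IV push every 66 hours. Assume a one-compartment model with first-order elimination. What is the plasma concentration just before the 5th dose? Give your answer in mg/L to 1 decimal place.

2.3 mg/L

f = (1/2)^(τ/t½) = (1/2)^(66/42) ≈ 0.3365.
C₀ = D/Vd = 721/156 ≈ 4.622 mg/L.
Before the 5th dose, 4 doses have been given. Superposition: Cmin = C₀·(f + f² + … + f^4).
≈ 4.622 × (0.3365 + 0.1132 + 0.0381 + 0.0128) ≈ 4.622 × 0.5006 ≈ 2.314 mg/L.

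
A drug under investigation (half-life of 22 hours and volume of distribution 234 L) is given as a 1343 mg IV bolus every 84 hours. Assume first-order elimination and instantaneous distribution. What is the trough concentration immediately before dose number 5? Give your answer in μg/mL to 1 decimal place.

0.4 μg/mL

f = (1/2)^(τ/t½) = (1/2)^(84/22) ≈ 0.0709.
C₀ = D/Vd = 1343/234 ≈ 5.739 μg/mL.
Before the 5th dose, 4 doses have been given. Superposition: Cmin = C₀·(f + f² + … + f^4).
≈ 5.739 × (0.0709 + 0.0050 + 0.0004 + 0.0000) ≈ 5.739 × 0.0763 ≈ 0.438 μg/mL.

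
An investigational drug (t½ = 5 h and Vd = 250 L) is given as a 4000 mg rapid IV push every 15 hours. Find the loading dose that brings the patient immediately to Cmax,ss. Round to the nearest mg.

4571 mg

f = (1/2)^(15/5) ≈ 0.125000; accumulation ratio R = 1/(1−f) ≈ 1.14286.
Loading dose to hit Cmax,ss on first dose: D_load = D_maint·R ≈ 4000 × 1.14286 ≈ 4571.44 mg.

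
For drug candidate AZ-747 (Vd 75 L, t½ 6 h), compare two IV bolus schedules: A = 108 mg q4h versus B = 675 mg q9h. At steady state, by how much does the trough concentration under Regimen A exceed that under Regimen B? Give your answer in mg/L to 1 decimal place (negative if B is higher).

Regimen A: f = (1/2)^(4/6) ≈ 0.6300; Cmin,ss = (108/75)·f/(1−f) ≈ 2.452 mg/L.
Regimen B: f = (1/2)^(9/6) ≈ 0.3536; Cmin,ss = (675/75)·f/(1−f) ≈ 4.923 mg/L.
Difference ≈ 2.452 − 4.923 ≈ -2.471 mg/L.

-2.5 mg/L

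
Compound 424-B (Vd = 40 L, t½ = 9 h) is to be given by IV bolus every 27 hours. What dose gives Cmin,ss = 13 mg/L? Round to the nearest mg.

3640 mg

τ/t½ = 27/9 ≈ 3, so f = (1/2)^(27/9) ≈ 0.125000.
Cmin,ss = (D/Vd)·f/(1−f), so D = Cmin,ss·Vd·(1−f)/f.
D = 13 × 40 × (1−f)/f ≈ 13 × 40 × 7.00000 ≈ 3640.00 mg.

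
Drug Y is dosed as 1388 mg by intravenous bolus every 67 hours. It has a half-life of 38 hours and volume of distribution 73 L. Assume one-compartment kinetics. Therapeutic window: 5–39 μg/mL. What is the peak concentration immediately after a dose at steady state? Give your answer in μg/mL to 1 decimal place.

k = ln2/t½ = ln2/38 ≈ 0.018241 h⁻¹; fraction remaining f = e^(−kτ) = e^(−0.018241×67) ≈ 0.2946.
Accumulation ratio R = 1/(1 − f) ≈ 1/0.7054 ≈ 1.4176.
Each bolus raises the concentration by D/Vd = 1388/73 ≈ 19.014 μg/mL.
Cmax,ss = C₀/(1 − f) ≈ 19.014/0.7054 ≈ 26.955 μg/mL.
Peak 27.0 μg/mL vs MTC 39 μg/mL: below toxic threshold.

27.0 μg/mL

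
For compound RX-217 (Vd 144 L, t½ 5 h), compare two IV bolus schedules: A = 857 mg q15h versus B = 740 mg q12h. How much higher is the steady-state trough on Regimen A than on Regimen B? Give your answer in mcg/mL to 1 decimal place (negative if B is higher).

Regimen A: f = (1/2)^(15/5) ≈ 0.1250; Cmin,ss = (857/144)·f/(1−f) ≈ 0.850 mcg/mL.
Regimen B: f = (1/2)^(12/5) ≈ 0.1895; Cmin,ss = (740/144)·f/(1−f) ≈ 1.202 mcg/mL.
Difference ≈ 0.850 − 1.202 ≈ -0.352 mcg/mL.

-0.4 mcg/mL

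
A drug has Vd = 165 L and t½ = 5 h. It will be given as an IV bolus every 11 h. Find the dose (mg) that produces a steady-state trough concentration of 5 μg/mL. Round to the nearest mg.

2966 mg

τ/t½ = 11/5 ≈ 2.2, so f = (1/2)^(11/5) ≈ 0.217638.
Cmin,ss = (D/Vd)·f/(1−f), so D = Cmin,ss·Vd·(1−f)/f.
D = 5 × 165 × (1−f)/f ≈ 5 × 165 × 3.59479 ≈ 2965.70 mg.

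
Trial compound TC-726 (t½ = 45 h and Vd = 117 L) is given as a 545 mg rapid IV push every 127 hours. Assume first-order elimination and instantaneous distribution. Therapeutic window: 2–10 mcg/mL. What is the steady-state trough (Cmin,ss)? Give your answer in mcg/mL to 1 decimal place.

0.8 mcg/mL

τ/t½ = 127/45 ≈ 2.8222, so fraction remaining f = (1/2)^(127/45) ≈ 0.1414.
Accumulation ratio R = 1/(1 − f) ≈ 1/0.8586 ≈ 1.1647.
Single-dose peak C₀ = D/Vd = 545/117 ≈ 4.658 mcg/mL.
Cmax,ss = C₀/(1 − f) ≈ 4.658/0.8586 ≈ 5.425 mcg/mL.
Steady-state trough Cmin,ss = Cmax,ss·f ≈ 5.425 × 0.1414 ≈ 0.767 mcg/mL.
Trough 0.8 mcg/mL vs MEC 2 mcg/mL: subtherapeutic.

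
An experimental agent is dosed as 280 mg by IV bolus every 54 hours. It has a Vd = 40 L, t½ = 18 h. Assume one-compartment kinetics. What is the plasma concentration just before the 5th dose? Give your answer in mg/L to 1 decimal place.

f = (1/2)^(τ/t½) = (1/2)^(54/18) ≈ 0.1250.
C₀ = D/Vd = 280/40 ≈ 7.000 mg/L.
Before the 5th dose, 4 doses have been given. Superposition: Cmin = C₀·(f + f² + … + f^4).
≈ 7.000 × (0.1250 + 0.0156 + 0.0020 + 0.0002) ≈ 7.000 × 0.1428 ≈ 1.000 mg/L.

1.0 mg/L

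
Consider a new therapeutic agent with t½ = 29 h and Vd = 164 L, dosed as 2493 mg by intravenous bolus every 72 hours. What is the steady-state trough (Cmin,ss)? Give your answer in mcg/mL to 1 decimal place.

τ/t½ = 72/29 ≈ 2.4828, so fraction remaining f = (1/2)^(72/29) ≈ 0.1789.
At steady state, accumulation factor R = 1/(1 − e^(−kτ)) ≈ 1.2179.
Single-dose peak C₀ = D/Vd = 2493/164 ≈ 15.201 mcg/mL.
Steady-state peak Cmax,ss = C₀·R ≈ 15.201 × 1.2179 ≈ 18.513 mcg/mL.
One interval later, Cmin,ss = Cmax,ss·e^(−kτ) ≈ 18.513 × 0.1789 ≈ 3.312 mcg/mL.

3.3 mcg/mL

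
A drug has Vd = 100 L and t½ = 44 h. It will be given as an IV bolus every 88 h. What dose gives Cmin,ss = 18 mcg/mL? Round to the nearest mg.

5400 mg

τ/t½ = 88/44 ≈ 2, so f = (1/2)^(88/44) ≈ 0.250000.
Cmin,ss = (D/Vd)·f/(1−f), so D = Cmin,ss·Vd·(1−f)/f.
D = 18 × 100 × (1−f)/f ≈ 18 × 100 × 3.00000 ≈ 5400.00 mg.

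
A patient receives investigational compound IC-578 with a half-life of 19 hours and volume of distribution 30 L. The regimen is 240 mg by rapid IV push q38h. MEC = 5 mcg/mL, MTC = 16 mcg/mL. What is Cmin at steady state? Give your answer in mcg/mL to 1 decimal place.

2.7 mcg/mL

The dosing interval is 2 half-lives, so f = 2^(−2) = 0.25.
At steady state, R = 1/(1 − 0.25) = 4/3.
Single-dose peak C₀ = D/Vd = 240/30 = 8 mcg/mL.
Steady-state peak Cmax,ss = C₀·R = 8 × 4/3 ≈ 10.667 mcg/mL.
Steady-state trough Cmin,ss = Cmax,ss·f ≈ 10.667 × 0.25 ≈ 2.667 mcg/mL.
Trough 2.7 mcg/mL vs MEC 5 mcg/mL: subtherapeutic.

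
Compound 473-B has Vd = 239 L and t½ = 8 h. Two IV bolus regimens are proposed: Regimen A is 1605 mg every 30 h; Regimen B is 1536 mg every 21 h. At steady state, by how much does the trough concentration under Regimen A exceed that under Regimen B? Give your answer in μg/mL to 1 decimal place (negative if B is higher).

-0.7 μg/mL

Regimen A: f = (1/2)^(30/8) ≈ 0.0743; Cmin,ss = (1605/239)·f/(1−f) ≈ 0.539 μg/mL.
Regimen B: f = (1/2)^(21/8) ≈ 0.1621; Cmin,ss = (1536/239)·f/(1−f) ≈ 1.243 μg/mL.
Difference ≈ 0.539 − 1.243 ≈ -0.704 μg/mL.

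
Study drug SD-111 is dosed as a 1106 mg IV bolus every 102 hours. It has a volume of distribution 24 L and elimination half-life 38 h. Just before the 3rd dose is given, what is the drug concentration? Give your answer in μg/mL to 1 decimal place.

f = (1/2)^(τ/t½) = (1/2)^(102/38) ≈ 0.1556.
C₀ = D/Vd = 1106/24 ≈ 46.083 μg/mL.
Before the 3rd dose, 2 doses have been given. Superposition: Cmin = C₀·(f + f²).
≈ 46.083 × (0.1556 + 0.0242) ≈ 46.083 × 0.1798 ≈ 8.286 μg/mL.

8.3 μg/mL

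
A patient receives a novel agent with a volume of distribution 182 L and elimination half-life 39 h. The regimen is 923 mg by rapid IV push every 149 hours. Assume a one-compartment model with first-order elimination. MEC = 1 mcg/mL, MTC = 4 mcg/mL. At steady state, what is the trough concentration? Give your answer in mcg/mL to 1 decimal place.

k = ln2/t½ = ln2/39 ≈ 0.017773 h⁻¹; fraction remaining f = e^(−kτ) = e^(−0.017773×149) ≈ 0.0708.
Each bolus raises the concentration by D/Vd = 923/182 ≈ 5.071 mcg/mL.
Steady-state trough Cmin,ss = C₀·f/(1−f) ≈ 5.071 × 0.0708/0.9292 ≈ 0.386 mcg/mL.
Trough 0.4 mcg/mL vs MEC 1 mcg/mL: subtherapeutic.

0.4 mcg/mL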